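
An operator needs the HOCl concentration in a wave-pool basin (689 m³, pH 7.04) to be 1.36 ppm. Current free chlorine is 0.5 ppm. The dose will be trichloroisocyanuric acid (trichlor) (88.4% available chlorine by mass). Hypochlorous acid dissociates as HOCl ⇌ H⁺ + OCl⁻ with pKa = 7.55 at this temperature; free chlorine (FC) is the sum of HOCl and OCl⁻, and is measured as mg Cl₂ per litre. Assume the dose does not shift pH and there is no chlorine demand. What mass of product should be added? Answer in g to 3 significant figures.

998 g

Volume: 689 m³ = 689,000 L.
[OCl⁻]/[HOCl] = 10^(pH − pKa) = 10^(7.04 − 7.55) = 0.309; fraction as HOCl = 1/(1 + 0.309) = 0.7639.
Free chlorine required for 1.36 ppm HOCl: 1.36 / 0.7639 = 1.78 ppm.
FC to add: 1.78 − 0.5 = 1.28 mg/L as Cl₂.
Cl₂ equivalent: 1.28 mg/L × 689,000 L = 882.1 g.
Product at 88.4% available Cl: 882.1 / 0.884 = 997.9 g.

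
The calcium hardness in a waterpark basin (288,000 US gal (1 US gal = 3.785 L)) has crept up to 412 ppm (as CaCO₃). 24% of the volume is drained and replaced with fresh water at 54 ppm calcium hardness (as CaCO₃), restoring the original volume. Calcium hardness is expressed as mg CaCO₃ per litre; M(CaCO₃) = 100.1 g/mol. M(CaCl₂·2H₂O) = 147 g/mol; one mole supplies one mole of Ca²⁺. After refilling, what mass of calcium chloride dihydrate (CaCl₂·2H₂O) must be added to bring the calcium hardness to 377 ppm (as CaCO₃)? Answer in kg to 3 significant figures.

81.5 kg

Volume: 288,000 US gal × 3.785 L/gal = 1,090,080 L.
After draining 24% and refilling: 412 × 0.76 + 54 × 0.24 = 326.08 ppm.
Deficit to target: 377 − 326.08 = 50.92 mg/L.
As CaCO₃: 50.92 mg/L × 1,090,080 L = 55,510 g; ÷ 100.1 = 554.5 mol Ca²⁺.
Mass: 554.5 × 147 = 81,510 g.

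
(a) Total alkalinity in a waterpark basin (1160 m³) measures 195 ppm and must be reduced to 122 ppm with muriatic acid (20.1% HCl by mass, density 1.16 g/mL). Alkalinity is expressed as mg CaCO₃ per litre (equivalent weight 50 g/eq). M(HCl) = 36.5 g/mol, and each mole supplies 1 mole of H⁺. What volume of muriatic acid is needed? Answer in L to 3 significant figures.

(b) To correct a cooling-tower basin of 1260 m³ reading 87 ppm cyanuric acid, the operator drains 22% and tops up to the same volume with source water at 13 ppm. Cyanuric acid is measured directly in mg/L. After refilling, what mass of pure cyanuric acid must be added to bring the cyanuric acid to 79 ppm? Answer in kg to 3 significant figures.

(a) 265 L; (b) 10.4 kg

(a) Volume: 1160 m³ = 1,160,000 L.
(a) Alkalinity to neutralize: (195 − 122) = 73 mg/L as CaCO₃ × 1,160,000 L = 84,680 g as CaCO₃.
(a) Equivalents of H⁺ required: 84,680 ÷ 50 g/eq = 1694 eq = 1694 mol HCl.
(a) Mass of HCl: 1694 × 36.5 = 61,820 g.
(a) Mass of 20.1% solution: 61,820 / 0.201 = 307,500 g.
(a) Volume: 307,500 g ÷ 1.16 g/mL = 265,100 mL.

(b) Volume: 1260 m³ = 1,260,000 L.
(b) After draining 22% and refilling: 87 × 0.78 + 13 × 0.22 = 70.72 ppm.
(b) Deficit to target: 79 − 70.72 = 8.28 mg/L.
(b) Mass: 8.28 mg/L × 1,260,000 L = 10,430 g cyanuric acid.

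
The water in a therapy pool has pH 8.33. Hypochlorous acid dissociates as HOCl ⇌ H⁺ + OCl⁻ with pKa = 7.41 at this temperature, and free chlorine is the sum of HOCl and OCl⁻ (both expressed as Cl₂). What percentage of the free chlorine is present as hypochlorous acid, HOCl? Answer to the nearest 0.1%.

10.7%

[OCl⁻]/[HOCl] = 10^(pH − pKa) = 10^(8.33 − 7.41) = 10^0.92 = 8.318.
Fraction as HOCl = 1 / (1 + 8.318) = 0.1073.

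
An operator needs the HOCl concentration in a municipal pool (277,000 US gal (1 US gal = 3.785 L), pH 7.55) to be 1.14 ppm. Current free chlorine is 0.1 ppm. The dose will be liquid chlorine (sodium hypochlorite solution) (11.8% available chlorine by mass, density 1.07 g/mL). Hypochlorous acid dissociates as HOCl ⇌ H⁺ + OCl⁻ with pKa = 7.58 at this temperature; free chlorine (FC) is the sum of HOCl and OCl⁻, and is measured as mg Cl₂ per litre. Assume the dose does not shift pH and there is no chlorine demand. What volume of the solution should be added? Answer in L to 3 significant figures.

17.5 L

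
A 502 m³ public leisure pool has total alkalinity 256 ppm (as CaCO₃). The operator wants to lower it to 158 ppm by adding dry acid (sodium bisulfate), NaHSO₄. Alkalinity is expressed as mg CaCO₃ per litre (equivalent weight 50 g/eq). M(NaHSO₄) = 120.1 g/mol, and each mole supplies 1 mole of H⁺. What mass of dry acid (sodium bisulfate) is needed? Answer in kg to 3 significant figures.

Volume: 502 m³ = 502,000 L.
Alkalinity to neutralize: (256 − 158) = 98 mg/L as CaCO₃ × 502,000 L = 49,200 g as CaCO₃.
Equivalents of H⁺ required: 49,200 ÷ 50 g/eq = 983.9 eq = 983.9 mol NaHSO₄.
Mass of NaHSO₄: 983.9 × 120.1 = 118,200 g.

118 kg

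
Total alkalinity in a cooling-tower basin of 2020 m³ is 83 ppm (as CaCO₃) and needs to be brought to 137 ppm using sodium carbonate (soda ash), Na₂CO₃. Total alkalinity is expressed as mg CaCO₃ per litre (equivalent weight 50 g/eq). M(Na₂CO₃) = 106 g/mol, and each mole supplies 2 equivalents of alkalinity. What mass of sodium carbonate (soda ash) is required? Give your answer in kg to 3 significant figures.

116 kg

Volume: 2020 m³ = 2,020,000 L.
Alkalinity to add: (137 − 83) = 54 mg/L as CaCO₃ × 2,020,000 L = 109,100 g as CaCO₃.
Equivalents: 109,100 g ÷ 50 g/eq = 2182 eq.
Each mole of Na₂CO₃ supplies 2 eq, so 2182 / 2 = 1091 mol.
Mass: 1091 mol × 106 g/mol = 115,600 g.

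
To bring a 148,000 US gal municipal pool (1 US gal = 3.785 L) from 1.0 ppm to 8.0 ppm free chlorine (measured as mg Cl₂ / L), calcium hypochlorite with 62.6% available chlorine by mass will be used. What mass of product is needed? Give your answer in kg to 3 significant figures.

6.26 kg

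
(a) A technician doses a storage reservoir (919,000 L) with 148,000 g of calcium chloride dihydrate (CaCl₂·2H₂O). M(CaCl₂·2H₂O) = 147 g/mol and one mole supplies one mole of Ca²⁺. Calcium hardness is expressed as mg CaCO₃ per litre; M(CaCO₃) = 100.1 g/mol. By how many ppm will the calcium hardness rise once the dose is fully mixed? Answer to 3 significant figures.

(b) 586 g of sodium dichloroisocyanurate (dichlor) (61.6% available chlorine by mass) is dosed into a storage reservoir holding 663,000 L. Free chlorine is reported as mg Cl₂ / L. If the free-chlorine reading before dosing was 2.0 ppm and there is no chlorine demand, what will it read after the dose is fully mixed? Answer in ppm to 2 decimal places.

(a) Moles of Ca²⁺: 148,000 g ÷ 147 g/mol = 1007 mol.
(a) As CaCO₃: 1007 mol × 100.1 g/mol = 100,800 g.
(a) Rise: 100,800 g / 919,000 L × 1000 = 109.7 mg/L.

(b) Available chlorine delivered: 586 g × 0.616 = 361 g as Cl₂.
(b) Concentration rise: 361 g / 663,000 L = 0.5445 mg/L = 0.54 ppm.
(b) Final FC: 2.0 + 0.54 = 2.54 ppm.

(a) 110 ppm; (b) 2.54 ppm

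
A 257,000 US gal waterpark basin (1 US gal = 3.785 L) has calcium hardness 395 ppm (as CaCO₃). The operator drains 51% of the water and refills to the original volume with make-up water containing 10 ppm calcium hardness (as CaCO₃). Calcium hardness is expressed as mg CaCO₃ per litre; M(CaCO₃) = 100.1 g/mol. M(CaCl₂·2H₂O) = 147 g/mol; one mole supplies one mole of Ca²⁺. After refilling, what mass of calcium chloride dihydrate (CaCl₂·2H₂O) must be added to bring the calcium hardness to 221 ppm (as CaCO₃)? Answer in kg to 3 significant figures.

31.9 kg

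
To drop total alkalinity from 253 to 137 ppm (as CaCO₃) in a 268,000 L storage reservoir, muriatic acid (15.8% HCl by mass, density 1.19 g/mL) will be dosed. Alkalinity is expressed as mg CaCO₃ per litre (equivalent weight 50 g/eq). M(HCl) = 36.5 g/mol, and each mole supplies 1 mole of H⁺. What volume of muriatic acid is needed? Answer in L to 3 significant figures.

121 L

Alkalinity to neutralize: (253 − 137) = 116 mg/L as CaCO₃ × 268,000 L = 31,090 g as CaCO₃.
Equivalents of H⁺ required: 31,090 ÷ 50 g/eq = 621.8 eq = 621.8 mol HCl.
Mass of HCl: 621.8 × 36.5 = 22,690 g.
Mass of 15.8% solution: 22,690 / 0.158 = 143,600 g.
Volume: 143,600 g ÷ 1.19 g/mL = 120,700 mL.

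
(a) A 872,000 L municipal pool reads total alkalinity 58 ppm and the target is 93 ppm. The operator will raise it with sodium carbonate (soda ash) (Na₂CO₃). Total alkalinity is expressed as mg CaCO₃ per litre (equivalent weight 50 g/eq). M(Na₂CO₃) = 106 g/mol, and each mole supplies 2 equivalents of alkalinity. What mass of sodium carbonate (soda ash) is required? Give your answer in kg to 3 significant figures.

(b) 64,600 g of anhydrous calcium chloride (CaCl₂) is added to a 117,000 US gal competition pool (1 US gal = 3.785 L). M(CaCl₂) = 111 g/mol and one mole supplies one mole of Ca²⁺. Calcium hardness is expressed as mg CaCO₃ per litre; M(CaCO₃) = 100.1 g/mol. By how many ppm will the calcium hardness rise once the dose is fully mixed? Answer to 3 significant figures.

(a) Alkalinity to add: (93 − 58) = 35 mg/L as CaCO₃ × 872,000 L = 30,520 g as CaCO₃.
(a) Equivalents: 30,520 g ÷ 50 g/eq = 610.4 eq.
(a) Each mole of Na₂CO₃ supplies 2 eq, so 610.4 / 2 = 305.2 mol.
(a) Mass: 305.2 mol × 106 g/mol = 32,350 g.

(b) Volume: 117,000 US gal × 3.785 L/gal = 442,845 L.
(b) Moles of Ca²⁺: 64,600 g ÷ 111 g/mol = 582 mol.
(b) As CaCO₃: 582 mol × 100.1 g/mol = 58,260 g.
(b) Rise: 58,260 g / 442,845 L × 1000 = 131.6 mg/L.

(a) 32.4 kg; (b) 132 ppm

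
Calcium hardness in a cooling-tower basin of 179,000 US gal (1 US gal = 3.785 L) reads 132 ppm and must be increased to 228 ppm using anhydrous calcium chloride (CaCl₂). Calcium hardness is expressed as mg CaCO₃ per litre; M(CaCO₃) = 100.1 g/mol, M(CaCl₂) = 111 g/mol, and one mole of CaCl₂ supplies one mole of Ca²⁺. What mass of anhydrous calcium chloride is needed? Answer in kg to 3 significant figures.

Volume: 179,000 US gal × 3.785 L/gal = 677,515 L.
Hardness to add: (228 − 132) = 96 mg/L as CaCO₃ × 677,515 L = 65,040 g as CaCO₃.
Moles of Ca²⁺ (1 mol Ca²⁺ ≡ 1 mol CaCO₃): 65,040 / 100.1 g/mol = 649.8 mol.
Mass of CaCl₂: 649.8 × 111 = 72,120 g.

72.1 kg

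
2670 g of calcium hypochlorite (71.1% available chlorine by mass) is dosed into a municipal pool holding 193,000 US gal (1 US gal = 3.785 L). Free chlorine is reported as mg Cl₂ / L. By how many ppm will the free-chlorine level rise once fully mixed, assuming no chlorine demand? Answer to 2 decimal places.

2.60 ppm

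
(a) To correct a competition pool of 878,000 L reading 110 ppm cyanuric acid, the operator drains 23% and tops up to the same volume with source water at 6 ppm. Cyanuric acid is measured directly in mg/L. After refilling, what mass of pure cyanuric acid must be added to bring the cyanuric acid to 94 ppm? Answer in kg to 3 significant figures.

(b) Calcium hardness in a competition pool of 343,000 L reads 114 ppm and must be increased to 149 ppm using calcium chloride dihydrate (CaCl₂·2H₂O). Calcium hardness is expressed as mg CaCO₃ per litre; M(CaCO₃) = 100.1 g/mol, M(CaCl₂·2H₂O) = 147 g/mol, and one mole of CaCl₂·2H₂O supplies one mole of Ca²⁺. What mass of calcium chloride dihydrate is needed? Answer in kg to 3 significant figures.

(a) After draining 23% and refilling: 110 × 0.77 + 6 × 0.23 = 86.08 ppm.
(a) Deficit to target: 94 − 86.08 = 7.92 mg/L.
(a) Mass: 7.92 mg/L × 878,000 L = 6954 g cyanuric acid.

(b) Hardness to add: (149 − 114) = 35 mg/L as CaCO₃ × 343,000 L = 12,000 g as CaCO₃.
(b) Moles of Ca²⁺ (1 mol Ca²⁺ ≡ 1 mol CaCO₃): 12,000 / 100.1 g/mol = 119.9 mol.
(b) Mass of CaCl₂·2H₂O: 119.9 × 147 = 17,630 g.

(a) 6.95 kg; (b) 17.6 kg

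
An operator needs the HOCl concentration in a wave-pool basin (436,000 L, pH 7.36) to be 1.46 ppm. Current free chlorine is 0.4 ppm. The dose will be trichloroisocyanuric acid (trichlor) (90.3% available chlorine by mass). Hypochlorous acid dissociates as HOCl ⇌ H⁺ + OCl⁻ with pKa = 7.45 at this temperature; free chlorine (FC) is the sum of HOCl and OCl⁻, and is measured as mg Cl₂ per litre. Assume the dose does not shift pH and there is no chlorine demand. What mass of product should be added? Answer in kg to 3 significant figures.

[OCl⁻]/[HOCl] = 10^(pH − pKa) = 10^(7.36 − 7.45) = 0.8128; fraction as HOCl = 1/(1 + 0.8128) = 0.5516.
Free chlorine required for 1.46 ppm HOCl: 1.46 / 0.5516 = 2.647 ppm.
FC to add: 2.647 − 0.4 = 2.247 mg/L as Cl₂.
Cl₂ equivalent: 2.247 mg/L × 436,000 L = 979.6 g.
Product at 90.3% available Cl: 979.6 / 0.903 = 1085 g.

1.08 kg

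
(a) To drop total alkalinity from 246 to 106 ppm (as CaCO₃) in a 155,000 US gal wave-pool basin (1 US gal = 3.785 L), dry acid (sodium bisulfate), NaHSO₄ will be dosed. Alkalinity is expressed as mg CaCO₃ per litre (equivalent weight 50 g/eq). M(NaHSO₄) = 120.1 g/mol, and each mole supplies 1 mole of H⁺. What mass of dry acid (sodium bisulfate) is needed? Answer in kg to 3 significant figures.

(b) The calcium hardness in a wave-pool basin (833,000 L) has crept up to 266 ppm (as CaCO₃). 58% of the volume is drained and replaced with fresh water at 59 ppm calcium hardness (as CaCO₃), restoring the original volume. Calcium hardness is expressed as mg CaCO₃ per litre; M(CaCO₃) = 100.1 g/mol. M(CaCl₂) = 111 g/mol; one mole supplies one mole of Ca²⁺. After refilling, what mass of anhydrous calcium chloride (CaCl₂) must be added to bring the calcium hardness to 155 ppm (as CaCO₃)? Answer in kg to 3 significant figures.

(a) 197 kg; (b) 8.37 kg

(a) Volume: 155,000 US gal × 3.785 L/gal = 586,675 L.
(a) Alkalinity to neutralize: (246 − 106) = 140 mg/L as CaCO₃ × 586,675 L = 82,130 g as CaCO₃.
(a) Equivalents of H⁺ required: 82,130 ÷ 50 g/eq = 1643 eq = 1643 mol NaHSO₄.
(a) Mass of NaHSO₄: 1643 × 120.1 = 197,300 g.

(b) After draining 58% and refilling: 266 × 0.42 + 59 × 0.58 = 145.94 ppm.
(b) Deficit to target: 155 − 145.94 = 9.06 mg/L.
(b) As CaCO₃: 9.06 mg/L × 833,000 L = 7547 g; ÷ 100.1 = 75.39 mol Ca²⁺.
(b) Mass: 75.39 × 111 = 8369 g.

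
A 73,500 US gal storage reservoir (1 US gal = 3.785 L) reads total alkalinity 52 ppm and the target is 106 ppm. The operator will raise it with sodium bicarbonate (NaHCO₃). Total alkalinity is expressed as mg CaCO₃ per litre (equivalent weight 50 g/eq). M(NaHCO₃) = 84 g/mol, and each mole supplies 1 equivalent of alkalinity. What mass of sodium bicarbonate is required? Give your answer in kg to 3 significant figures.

Volume: 73,500 US gal × 3.785 L/gal = 278,198 L.
Alkalinity to add: (106 − 52) = 54 mg/L as CaCO₃ × 278,198 L = 15,020 g as CaCO₃.
Equivalents: 15,020 g ÷ 50 g/eq = 300.5 eq.
NaHCO₃ supplies 1 eq per mole → 300.5 mol.
Mass: 300.5 mol × 84 g/mol = 25,240 g.

25.2 kg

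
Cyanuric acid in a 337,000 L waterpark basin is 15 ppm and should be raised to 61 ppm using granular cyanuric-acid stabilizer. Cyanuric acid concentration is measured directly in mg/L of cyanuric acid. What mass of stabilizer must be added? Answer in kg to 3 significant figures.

CYA to add: (61 − 15) = 46 mg/L × 337,000 L = 15,500 g cyanuric acid.

15.5 kg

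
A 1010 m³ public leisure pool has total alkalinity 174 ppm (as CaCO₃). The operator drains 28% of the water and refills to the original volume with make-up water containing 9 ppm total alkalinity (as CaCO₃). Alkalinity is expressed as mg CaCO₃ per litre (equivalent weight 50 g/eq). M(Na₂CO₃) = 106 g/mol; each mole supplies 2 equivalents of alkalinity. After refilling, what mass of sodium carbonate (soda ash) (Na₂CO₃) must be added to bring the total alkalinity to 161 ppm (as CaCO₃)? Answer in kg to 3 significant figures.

35.5 kg

Volume: 1010 m³ = 1,010,000 L.
After draining 28% and refilling: 174 × 0.72 + 9 × 0.28 = 127.8 ppm.
Deficit to target: 161 − 127.8 = 33.2 mg/L.
As CaCO₃: 33.2 mg/L × 1,010,000 L = 33,530 g; ÷ 50 g/eq ÷ 2 = 335.3 mol Na₂CO₃.
Mass: 335.3 × 106 = 35,540 g.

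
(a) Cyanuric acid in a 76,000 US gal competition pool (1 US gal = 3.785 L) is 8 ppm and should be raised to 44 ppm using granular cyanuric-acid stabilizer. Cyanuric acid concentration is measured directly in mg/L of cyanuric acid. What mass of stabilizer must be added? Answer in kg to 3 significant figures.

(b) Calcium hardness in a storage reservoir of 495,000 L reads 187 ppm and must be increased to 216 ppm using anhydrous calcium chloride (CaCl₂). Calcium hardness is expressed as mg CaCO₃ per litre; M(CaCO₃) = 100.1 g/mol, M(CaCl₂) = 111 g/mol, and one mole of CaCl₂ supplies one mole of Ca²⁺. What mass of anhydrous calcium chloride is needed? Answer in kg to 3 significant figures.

(a) 10.4 kg; (b) 15.9 kg

(a) Volume: 76,000 US gal × 3.785 L/gal = 287,660 L.
(a) CYA to add: (44 − 8) = 36 mg/L × 287,660 L = 10,360 g cyanuric acid.

(b) Hardness to add: (216 − 187) = 29 mg/L as CaCO₃ × 495,000 L = 14,360 g as CaCO₃.
(b) Moles of Ca²⁺ (1 mol Ca²⁺ ≡ 1 mol CaCO₃): 14,360 / 100.1 g/mol = 143.4 mol.
(b) Mass of CaCl₂: 143.4 × 111 = 15,920 g.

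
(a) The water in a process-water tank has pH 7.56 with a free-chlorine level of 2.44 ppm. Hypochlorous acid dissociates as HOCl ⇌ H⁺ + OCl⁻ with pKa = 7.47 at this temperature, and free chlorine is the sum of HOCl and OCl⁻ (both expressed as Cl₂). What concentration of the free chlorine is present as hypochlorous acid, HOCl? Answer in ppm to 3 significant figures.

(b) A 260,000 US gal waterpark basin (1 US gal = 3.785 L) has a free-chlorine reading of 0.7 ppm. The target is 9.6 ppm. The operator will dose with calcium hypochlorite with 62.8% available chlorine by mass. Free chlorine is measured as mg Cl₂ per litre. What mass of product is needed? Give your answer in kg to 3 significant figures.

(a) 1.09 ppm; (b) 13.9 kg

(a) [OCl⁻]/[HOCl] = 10^(pH − pKa) = 10^(7.56 − 7.47) = 10^0.09 = 1.23.
(a) Fraction as HOCl = 1 / (1 + 1.23) = 0.4484.
(a) HOCl = 0.4484 × 2.44 ppm = 1.094 ppm.

(b) Volume: 260,000 US gal × 3.785 L/gal = 984,100 L.
(b) Chlorine deficit: 9.6 − 0.7 = 8.9 ppm = 8.9 mg/L as Cl₂.
(b) Cl₂ equivalent needed: 8.9 mg/L × 984,100 L = 8,758,000 mg = 8758 g.
(b) Product at 62.8% available chlorine: 8758 / 0.628 = 13,950 g.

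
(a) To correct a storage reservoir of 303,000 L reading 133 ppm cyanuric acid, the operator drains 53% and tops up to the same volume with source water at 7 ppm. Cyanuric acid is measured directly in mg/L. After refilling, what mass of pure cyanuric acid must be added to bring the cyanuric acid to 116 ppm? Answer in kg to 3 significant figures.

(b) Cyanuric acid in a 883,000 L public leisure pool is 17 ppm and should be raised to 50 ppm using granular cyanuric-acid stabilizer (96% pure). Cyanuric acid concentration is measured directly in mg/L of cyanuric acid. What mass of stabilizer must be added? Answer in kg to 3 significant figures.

(a) After draining 53% and refilling: 133 × 0.47 + 7 × 0.53 = 66.22 ppm.
(a) Deficit to target: 116 − 66.22 = 49.78 mg/L.
(a) Mass: 49.78 mg/L × 303,000 L = 15,080 g cyanuric acid.

(b) CYA to add: (50 − 17) = 33 mg/L × 883,000 L = 29,140 g cyanuric acid.
(b) At 96% purity: 29,140 / 0.96 = 30,350 g product.

(a) 15.1 kg; (b) 30.4 kg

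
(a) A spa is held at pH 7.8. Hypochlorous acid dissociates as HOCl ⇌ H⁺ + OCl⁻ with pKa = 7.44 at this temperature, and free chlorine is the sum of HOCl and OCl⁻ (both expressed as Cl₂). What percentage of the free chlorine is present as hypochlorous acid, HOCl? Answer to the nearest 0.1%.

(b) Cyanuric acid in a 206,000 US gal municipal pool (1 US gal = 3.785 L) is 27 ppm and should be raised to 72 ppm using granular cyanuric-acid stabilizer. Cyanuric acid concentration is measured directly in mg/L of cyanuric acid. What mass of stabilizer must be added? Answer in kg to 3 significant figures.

(a) [OCl⁻]/[HOCl] = 10^(pH − pKa) = 10^(7.8 − 7.44) = 10^0.36 = 2.291.
(a) Fraction as HOCl = 1 / (1 + 2.291) = 0.3039.

(b) Volume: 206,000 US gal × 3.785 L/gal = 779,710 L.
(b) CYA to add: (72 − 27) = 45 mg/L × 779,710 L = 35,090 g cyanuric acid.

(a) 30.4%; (b) 35.1 kg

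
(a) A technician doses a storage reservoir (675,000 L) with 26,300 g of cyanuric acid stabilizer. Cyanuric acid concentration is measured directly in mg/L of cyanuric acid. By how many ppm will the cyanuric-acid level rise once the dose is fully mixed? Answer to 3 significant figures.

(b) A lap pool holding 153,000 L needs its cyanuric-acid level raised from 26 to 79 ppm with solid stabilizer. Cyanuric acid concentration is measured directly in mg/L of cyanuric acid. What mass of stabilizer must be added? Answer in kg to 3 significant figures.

(a) Rise: 26,300 g / 675,000 L × 1000 = 38.96 mg/L.

(b) CYA to add: (79 − 26) = 53 mg/L × 153,000 L = 8109 g cyanuric acid.

(a) 39.0 ppm; (b) 8.11 kg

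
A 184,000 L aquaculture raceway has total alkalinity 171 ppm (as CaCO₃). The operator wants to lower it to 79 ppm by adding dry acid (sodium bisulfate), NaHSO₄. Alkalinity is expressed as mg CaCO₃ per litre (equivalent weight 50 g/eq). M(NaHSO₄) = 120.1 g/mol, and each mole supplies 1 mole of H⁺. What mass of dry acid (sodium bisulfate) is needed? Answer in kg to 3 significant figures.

40.7 kg

Alkalinity to neutralize: (171 − 79) = 92 mg/L as CaCO₃ × 184,000 L = 16,930 g as CaCO₃.
Equivalents of H⁺ required: 16,930 ÷ 50 g/eq = 338.6 eq = 338.6 mol NaHSO₄.
Mass of NaHSO₄: 338.6 × 120.1 = 40,660 g.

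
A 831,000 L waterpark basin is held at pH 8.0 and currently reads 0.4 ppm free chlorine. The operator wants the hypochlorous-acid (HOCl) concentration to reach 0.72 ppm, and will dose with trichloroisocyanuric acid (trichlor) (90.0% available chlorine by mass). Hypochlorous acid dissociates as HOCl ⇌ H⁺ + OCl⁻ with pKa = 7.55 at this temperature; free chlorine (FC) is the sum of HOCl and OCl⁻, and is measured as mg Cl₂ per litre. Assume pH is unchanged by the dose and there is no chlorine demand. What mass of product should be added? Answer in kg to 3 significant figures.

[OCl⁻]/[HOCl] = 10^(pH − pKa) = 10^(8.0 − 7.55) = 2.818; fraction as HOCl = 1/(1 + 2.818) = 0.2619.
Free chlorine required for 0.72 ppm HOCl: 0.72 / 0.2619 = 2.749 ppm.
FC to add: 2.749 − 0.4 = 2.349 mg/L as Cl₂.
Cl₂ equivalent: 2.349 mg/L × 831,000 L = 1952 g.
Product at 90.0% available Cl: 1952 / 0.9 = 2169 g.

2.17 kg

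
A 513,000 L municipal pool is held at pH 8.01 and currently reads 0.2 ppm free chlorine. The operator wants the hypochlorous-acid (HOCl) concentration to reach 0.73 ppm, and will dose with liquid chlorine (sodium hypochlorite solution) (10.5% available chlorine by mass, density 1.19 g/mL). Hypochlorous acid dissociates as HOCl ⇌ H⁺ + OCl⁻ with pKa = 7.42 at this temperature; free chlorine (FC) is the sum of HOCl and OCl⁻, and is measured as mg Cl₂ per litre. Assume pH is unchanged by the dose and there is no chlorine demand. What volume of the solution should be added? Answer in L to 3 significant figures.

[OCl⁻]/[HOCl] = 10^(pH − pKa) = 10^(8.01 − 7.42) = 3.89; fraction as HOCl = 1/(1 + 3.89) = 0.2045.
Free chlorine required for 0.73 ppm HOCl: 0.73 / 0.2045 = 3.57 ppm.
FC to add: 3.57 − 0.2 = 3.37 mg/L as Cl₂.
Cl₂ equivalent: 3.37 mg/L × 513,000 L = 1729 g.
Product at 10.5% available Cl: 1729 / 0.105 = 16,470 g.
Volume: 16,470 g ÷ 1.19 g/mL = 13,840 mL.

13.8 L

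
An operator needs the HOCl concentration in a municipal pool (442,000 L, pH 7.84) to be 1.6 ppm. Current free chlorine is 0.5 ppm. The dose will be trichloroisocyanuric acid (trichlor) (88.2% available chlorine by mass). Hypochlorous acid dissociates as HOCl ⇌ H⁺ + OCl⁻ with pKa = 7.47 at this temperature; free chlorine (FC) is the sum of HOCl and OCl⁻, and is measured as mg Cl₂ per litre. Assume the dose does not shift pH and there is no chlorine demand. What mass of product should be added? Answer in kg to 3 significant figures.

2.43 kg

[OCl⁻]/[HOCl] = 10^(pH − pKa) = 10^(7.84 − 7.47) = 2.344; fraction as HOCl = 1/(1 + 2.344) = 0.299.
Free chlorine required for 1.6 ppm HOCl: 1.6 / 0.299 = 5.351 ppm.
FC to add: 5.351 − 0.5 = 4.851 mg/L as Cl₂.
Cl₂ equivalent: 4.851 mg/L × 442,000 L = 2144 g.
Product at 88.2% available Cl: 2144 / 0.882 = 2431 g.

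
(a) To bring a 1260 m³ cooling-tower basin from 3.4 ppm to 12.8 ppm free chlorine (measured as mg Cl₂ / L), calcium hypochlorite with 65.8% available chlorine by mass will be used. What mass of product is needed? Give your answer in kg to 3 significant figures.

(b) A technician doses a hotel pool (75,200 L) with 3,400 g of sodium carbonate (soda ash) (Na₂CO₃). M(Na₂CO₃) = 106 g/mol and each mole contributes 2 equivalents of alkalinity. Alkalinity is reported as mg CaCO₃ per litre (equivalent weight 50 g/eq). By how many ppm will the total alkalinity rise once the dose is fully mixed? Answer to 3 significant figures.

(a) Volume: 1260 m³ = 1,260,000 L.
(a) Chlorine deficit: 12.8 − 3.4 = 9.4 ppm = 9.4 mg/L as Cl₂.
(a) Cl₂ equivalent needed: 9.4 mg/L × 1,260,000 L = 11,840,000 mg = 11,840 g.
(a) Product at 65.8% available chlorine: 11,840 / 0.658 = 18,000 g.

(b) Moles of Na₂CO₃: 3,400 g ÷ 106 g/mol = 32.08 mol → 64.15 eq of alkalinity.
(b) As CaCO₃: 64.15 eq × 50 g/eq = 3208 g.
(b) Rise: 3208 g / 75,200 L × 1000 = 42.65 mg/L.

(a) 18.0 kg; (b) 42.7 ppm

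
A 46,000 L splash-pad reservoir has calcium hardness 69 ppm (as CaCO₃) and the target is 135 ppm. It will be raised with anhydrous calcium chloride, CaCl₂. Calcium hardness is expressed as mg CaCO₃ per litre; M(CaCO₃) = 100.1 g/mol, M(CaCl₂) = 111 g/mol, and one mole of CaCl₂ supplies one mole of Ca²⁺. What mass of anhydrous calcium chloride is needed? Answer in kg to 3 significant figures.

3.37 kg

Hardness to add: (135 − 69) = 66 mg/L as CaCO₃ × 46,000 L = 3036 g as CaCO₃.
Moles of Ca²⁺ (1 mol Ca²⁺ ≡ 1 mol CaCO₃): 3036 / 100.1 g/mol = 30.33 mol.
Mass of CaCl₂: 30.33 × 111 = 3367 g.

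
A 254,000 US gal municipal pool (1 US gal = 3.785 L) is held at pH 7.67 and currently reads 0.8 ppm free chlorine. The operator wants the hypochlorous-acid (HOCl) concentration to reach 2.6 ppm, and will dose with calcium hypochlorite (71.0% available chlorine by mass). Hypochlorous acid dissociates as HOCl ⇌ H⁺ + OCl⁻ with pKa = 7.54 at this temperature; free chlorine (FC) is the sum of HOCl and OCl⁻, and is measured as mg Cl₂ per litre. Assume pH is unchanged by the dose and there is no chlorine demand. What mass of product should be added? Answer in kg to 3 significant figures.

Volume: 254,000 US gal × 3.785 L/gal = 961,390 L.
[OCl⁻]/[HOCl] = 10^(pH − pKa) = 10^(7.67 − 7.54) = 1.349; fraction as HOCl = 1/(1 + 1.349) = 0.4257.
Free chlorine required for 2.6 ppm HOCl: 2.6 / 0.4257 = 6.107 ppm.
FC to add: 6.107 − 0.8 = 5.307 mg/L as Cl₂.
Cl₂ equivalent: 5.307 mg/L × 961,390 L = 5102 g.
Product at 71.0% available Cl: 5102 / 0.71 = 7186 g.

7.19 kg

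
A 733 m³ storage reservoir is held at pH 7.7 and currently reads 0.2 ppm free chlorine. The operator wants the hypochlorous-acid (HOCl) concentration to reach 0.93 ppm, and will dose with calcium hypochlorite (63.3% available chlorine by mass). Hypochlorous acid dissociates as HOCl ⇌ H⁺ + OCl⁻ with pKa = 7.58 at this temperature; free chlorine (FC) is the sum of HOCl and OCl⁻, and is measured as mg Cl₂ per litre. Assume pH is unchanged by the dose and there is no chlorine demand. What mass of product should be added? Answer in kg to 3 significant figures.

Volume: 733 m³ = 733,000 L.
[OCl⁻]/[HOCl] = 10^(pH − pKa) = 10^(7.7 − 7.58) = 1.318; fraction as HOCl = 1/(1 + 1.318) = 0.4314.
Free chlorine required for 0.93 ppm HOCl: 0.93 / 0.4314 = 2.156 ppm.
FC to add: 2.156 − 0.2 = 1.956 mg/L as Cl₂.
Cl₂ equivalent: 1.956 mg/L × 733,000 L = 1434 g.
Product at 63.3% available Cl: 1434 / 0.633 = 2265 g.

2.26 kg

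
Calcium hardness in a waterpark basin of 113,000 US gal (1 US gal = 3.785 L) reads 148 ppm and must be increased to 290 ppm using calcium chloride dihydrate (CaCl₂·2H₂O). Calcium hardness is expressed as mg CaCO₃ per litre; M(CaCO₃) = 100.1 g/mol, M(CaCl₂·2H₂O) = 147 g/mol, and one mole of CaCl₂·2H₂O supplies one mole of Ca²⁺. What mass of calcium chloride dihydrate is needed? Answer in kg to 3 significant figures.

Volume: 113,000 US gal × 3.785 L/gal = 427,705 L.
Hardness to add: (290 − 148) = 142 mg/L as CaCO₃ × 427,705 L = 60,730 g as CaCO₃.
Moles of Ca²⁺ (1 mol Ca²⁺ ≡ 1 mol CaCO₃): 60,730 / 100.1 g/mol = 606.7 mol.
Mass of CaCl₂·2H₂O: 606.7 × 147 = 89,190 g.

89.2 kg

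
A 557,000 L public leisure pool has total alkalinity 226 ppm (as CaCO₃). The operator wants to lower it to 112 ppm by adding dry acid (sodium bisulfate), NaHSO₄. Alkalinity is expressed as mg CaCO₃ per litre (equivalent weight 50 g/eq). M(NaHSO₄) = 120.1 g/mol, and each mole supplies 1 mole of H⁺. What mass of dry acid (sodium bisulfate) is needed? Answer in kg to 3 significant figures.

153 kg

Alkalinity to neutralize: (226 − 112) = 114 mg/L as CaCO₃ × 557,000 L = 63,500 g as CaCO₃.
Equivalents of H⁺ required: 63,500 ÷ 50 g/eq = 1270 eq = 1270 mol NaHSO₄.
Mass of NaHSO₄: 1270 × 120.1 = 152,500 g.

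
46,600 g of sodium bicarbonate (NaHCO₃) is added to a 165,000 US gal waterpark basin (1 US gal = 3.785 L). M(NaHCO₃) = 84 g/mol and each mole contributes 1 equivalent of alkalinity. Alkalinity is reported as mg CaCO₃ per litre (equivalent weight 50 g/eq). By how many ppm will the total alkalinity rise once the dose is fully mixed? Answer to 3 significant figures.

44.4 ppm

Volume: 165,000 US gal × 3.785 L/gal = 624,525 L.
Moles of NaHCO₃: 46,600 g ÷ 84 g/mol = 554.8 mol → 554.8 eq of alkalinity.
As CaCO₃: 554.8 eq × 50 g/eq = 27,740 g.
Rise: 27,740 g / 624,525 L × 1000 = 44.41 mg/L.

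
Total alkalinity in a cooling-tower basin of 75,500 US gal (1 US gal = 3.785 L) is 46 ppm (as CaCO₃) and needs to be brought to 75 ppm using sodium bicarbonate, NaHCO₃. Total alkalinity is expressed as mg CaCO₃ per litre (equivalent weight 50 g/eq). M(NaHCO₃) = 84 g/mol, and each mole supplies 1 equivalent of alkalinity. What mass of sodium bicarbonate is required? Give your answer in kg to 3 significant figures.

13.9 kg

Volume: 75,500 US gal × 3.785 L/gal = 285,768 L.
Alkalinity to add: (75 − 46) = 29 mg/L as CaCO₃ × 285,768 L = 8287 g as CaCO₃.
Equivalents: 8287 g ÷ 50 g/eq = 165.7 eq.
NaHCO₃ supplies 1 eq per mole → 165.7 mol.
Mass: 165.7 mol × 84 g/mol = 13,920 g.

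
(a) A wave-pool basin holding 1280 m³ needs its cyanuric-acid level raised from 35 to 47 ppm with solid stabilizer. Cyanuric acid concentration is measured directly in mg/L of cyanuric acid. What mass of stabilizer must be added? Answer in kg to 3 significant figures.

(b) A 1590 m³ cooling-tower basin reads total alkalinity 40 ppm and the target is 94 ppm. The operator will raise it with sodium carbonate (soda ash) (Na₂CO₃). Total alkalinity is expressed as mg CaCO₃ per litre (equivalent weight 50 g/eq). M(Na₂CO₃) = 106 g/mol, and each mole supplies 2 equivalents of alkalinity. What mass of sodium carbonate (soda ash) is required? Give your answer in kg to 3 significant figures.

(a) Volume: 1280 m³ = 1,280,000 L.
(a) CYA to add: (47 − 35) = 12 mg/L × 1,280,000 L = 15,360 g cyanuric acid.

(b) Volume: 1590 m³ = 1,590,000 L.
(b) Alkalinity to add: (94 − 40) = 54 mg/L as CaCO₃ × 1,590,000 L = 85,860 g as CaCO₃.
(b) Equivalents: 85,860 g ÷ 50 g/eq = 1717 eq.
(b) Each mole of Na₂CO₃ supplies 2 eq, so 1717 / 2 = 858.6 mol.
(b) Mass: 858.6 mol × 106 g/mol = 91,010 g.

(a) 15.4 kg; (b) 91.0 kg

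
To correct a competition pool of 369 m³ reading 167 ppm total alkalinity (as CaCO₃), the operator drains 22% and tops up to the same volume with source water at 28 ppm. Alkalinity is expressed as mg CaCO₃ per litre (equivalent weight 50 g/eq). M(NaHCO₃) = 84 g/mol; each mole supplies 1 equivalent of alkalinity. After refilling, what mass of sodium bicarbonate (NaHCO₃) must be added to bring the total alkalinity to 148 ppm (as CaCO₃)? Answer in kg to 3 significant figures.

7.18 kg

Volume: 369 m³ = 369,000 L.
After draining 22% and refilling: 167 × 0.78 + 28 × 0.22 = 136.42 ppm.
Deficit to target: 148 − 136.42 = 11.58 mg/L.
As CaCO₃: 11.58 mg/L × 369,000 L = 4273 g; ÷ 50 g/eq ÷ 1 = 85.46 mol NaHCO₃.
Mass: 85.46 × 84 = 7179 g.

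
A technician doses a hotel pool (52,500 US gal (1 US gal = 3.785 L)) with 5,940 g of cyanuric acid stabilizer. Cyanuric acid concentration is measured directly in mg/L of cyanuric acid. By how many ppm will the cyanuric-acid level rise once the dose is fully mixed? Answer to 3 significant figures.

Volume: 52,500 US gal × 3.785 L/gal = 198,712 L.
Rise: 5,940 g / 198,712 L × 1000 = 29.89 mg/L.

29.9 ppm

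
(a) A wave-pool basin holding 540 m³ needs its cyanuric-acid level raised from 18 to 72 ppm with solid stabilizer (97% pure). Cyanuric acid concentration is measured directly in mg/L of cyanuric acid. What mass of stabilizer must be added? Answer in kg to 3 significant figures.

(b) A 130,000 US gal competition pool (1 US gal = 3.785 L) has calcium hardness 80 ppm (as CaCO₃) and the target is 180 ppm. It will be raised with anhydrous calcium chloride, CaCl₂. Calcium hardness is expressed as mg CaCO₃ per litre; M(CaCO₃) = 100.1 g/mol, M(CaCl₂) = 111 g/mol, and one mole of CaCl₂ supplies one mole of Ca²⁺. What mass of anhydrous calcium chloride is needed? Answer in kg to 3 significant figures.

(a) Volume: 540 m³ = 540,000 L.
(a) CYA to add: (72 − 18) = 54 mg/L × 540,000 L = 29,160 g cyanuric acid.
(a) At 97% purity: 29,160 / 0.97 = 30,060 g product.

(b) Volume: 130,000 US gal × 3.785 L/gal = 492,050 L.
(b) Hardness to add: (180 − 80) = 100 mg/L as CaCO₃ × 492,050 L = 49,200 g as CaCO₃.
(b) Moles of Ca²⁺ (1 mol Ca²⁺ ≡ 1 mol CaCO₃): 49,200 / 100.1 g/mol = 491.6 mol.
(b) Mass of CaCl₂: 491.6 × 111 = 54,560 g.

(a) 30.1 kg; (b) 54.6 kg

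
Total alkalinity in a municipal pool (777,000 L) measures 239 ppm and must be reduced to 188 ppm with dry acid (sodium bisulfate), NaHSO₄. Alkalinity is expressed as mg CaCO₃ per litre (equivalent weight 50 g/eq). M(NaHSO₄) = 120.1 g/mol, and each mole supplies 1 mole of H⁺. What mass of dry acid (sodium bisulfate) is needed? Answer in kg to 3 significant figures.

95.2 kg

Alkalinity to neutralize: (239 − 188) = 51 mg/L as CaCO₃ × 777,000 L = 39,630 g as CaCO₃.
Equivalents of H⁺ required: 39,630 ÷ 50 g/eq = 792.5 eq = 792.5 mol NaHSO₄.
Mass of NaHSO₄: 792.5 × 120.1 = 95,180 g.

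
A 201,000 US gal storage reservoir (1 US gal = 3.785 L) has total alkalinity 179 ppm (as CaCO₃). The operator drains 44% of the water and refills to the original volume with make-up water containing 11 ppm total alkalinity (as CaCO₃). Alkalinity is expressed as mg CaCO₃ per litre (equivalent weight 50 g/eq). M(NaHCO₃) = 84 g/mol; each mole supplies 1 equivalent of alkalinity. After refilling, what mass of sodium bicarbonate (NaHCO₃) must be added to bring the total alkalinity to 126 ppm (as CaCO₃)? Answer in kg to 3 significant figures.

Volume: 201,000 US gal × 3.785 L/gal = 760,785 L.
After draining 44% and refilling: 179 × 0.56 + 11 × 0.44 = 105.08 ppm.
Deficit to target: 126 − 105.08 = 20.92 mg/L.
As CaCO₃: 20.92 mg/L × 760,785 L = 15,920 g; ÷ 50 g/eq ÷ 1 = 318.3 mol NaHCO₃.
Mass: 318.3 × 84 = 26,740 g.

26.7 kg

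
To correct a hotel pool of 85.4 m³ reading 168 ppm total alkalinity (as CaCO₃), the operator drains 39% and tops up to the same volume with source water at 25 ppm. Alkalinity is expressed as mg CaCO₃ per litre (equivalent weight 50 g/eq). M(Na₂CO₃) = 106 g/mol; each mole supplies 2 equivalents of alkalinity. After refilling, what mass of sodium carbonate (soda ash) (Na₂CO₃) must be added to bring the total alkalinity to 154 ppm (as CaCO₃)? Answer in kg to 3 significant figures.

3.78 kg

Volume: 85.4 m³ = 85,400 L.
After draining 39% and refilling: 168 × 0.61 + 25 × 0.39 = 112.23 ppm.
Deficit to target: 154 − 112.23 = 41.77 mg/L.
As CaCO₃: 41.77 mg/L × 85,400 L = 3567 g; ÷ 50 g/eq ÷ 2 = 35.67 mol Na₂CO₃.
Mass: 35.67 × 106 = 3781 g.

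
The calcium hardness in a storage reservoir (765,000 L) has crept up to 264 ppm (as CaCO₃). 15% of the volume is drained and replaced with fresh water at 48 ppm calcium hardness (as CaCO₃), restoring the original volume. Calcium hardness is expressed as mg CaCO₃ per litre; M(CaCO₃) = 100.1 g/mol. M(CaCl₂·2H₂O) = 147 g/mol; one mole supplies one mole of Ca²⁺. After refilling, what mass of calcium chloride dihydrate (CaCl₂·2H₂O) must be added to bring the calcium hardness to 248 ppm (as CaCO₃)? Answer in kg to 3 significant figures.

After draining 15% and refilling: 264 × 0.85 + 48 × 0.15 = 231.6 ppm.
Deficit to target: 248 − 231.6 = 16.4 mg/L.
As CaCO₃: 16.4 mg/L × 765,000 L = 12,550 g; ÷ 100.1 = 125.3 mol Ca²⁺.
Mass: 125.3 × 147 = 18,420 g.

18.4 kg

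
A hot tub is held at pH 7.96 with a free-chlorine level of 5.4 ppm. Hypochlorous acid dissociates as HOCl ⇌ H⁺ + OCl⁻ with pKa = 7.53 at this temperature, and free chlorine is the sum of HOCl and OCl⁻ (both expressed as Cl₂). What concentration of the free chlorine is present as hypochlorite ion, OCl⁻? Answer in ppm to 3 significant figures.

[OCl⁻]/[HOCl] = 10^(pH − pKa) = 10^(7.96 − 7.53) = 10^0.43 = 2.692.
Fraction as HOCl = 1 / (1 + 2.692) = 0.2709.
OCl⁻ = (1 − 0.2709) × 5.4 ppm = 3.937 ppm.

3.94 ppm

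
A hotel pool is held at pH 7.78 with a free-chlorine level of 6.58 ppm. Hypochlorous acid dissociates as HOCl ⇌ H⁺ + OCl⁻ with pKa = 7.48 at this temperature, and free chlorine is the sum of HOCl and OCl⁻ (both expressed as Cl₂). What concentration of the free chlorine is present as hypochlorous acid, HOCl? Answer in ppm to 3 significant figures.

[OCl⁻]/[HOCl] = 10^(pH − pKa) = 10^(7.78 − 7.48) = 10^0.30 = 1.995.
Fraction as HOCl = 1 / (1 + 1.995) = 0.3339.
HOCl = 0.3339 × 6.58 ppm = 2.197 ppm.

2.20 ppm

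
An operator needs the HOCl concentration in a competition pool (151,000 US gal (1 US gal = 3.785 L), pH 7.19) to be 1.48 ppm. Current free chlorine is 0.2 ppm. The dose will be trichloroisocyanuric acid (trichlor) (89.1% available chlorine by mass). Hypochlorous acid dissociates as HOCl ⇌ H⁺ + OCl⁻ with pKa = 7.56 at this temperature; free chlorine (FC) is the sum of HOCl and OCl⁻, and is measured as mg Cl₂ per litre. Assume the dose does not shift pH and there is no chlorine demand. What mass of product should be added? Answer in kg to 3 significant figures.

Volume: 151,000 US gal × 3.785 L/gal = 571,535 L.
[OCl⁻]/[HOCl] = 10^(pH − pKa) = 10^(7.19 − 7.56) = 0.4266; fraction as HOCl = 1/(1 + 0.4266) = 0.701.
Free chlorine required for 1.48 ppm HOCl: 1.48 / 0.701 = 2.111 ppm.
FC to add: 2.111 − 0.2 = 1.911 mg/L as Cl₂.
Cl₂ equivalent: 1.911 mg/L × 571,535 L = 1092 g.
Product at 89.1% available Cl: 1092 / 0.891 = 1226 g.

1.23 kg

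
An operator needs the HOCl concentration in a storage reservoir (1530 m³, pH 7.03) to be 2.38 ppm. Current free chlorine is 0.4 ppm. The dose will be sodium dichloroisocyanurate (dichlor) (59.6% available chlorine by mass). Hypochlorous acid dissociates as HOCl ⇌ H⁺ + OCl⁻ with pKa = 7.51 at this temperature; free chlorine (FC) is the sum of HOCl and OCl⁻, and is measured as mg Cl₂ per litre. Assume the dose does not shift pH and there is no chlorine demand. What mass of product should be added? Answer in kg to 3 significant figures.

Volume: 1530 m³ = 1,530,000 L.
[OCl⁻]/[HOCl] = 10^(pH − pKa) = 10^(7.03 − 7.51) = 0.3311; fraction as HOCl = 1/(1 + 0.3311) = 0.7512.
Free chlorine required for 2.38 ppm HOCl: 2.38 / 0.7512 = 3.168 ppm.
FC to add: 3.168 − 0.4 = 2.768 mg/L as Cl₂.
Cl₂ equivalent: 2.768 mg/L × 1,530,000 L = 4235 g.
Product at 59.6% available Cl: 4235 / 0.596 = 7106 g.

7.11 kg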